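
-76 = -76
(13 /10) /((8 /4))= 13 /20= 0.65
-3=-3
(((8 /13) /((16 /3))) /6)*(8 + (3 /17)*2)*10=355 /221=1.61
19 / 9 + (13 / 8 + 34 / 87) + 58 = 129721 / 2088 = 62.13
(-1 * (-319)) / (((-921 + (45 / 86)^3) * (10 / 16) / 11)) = -615702208 / 100985595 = -6.10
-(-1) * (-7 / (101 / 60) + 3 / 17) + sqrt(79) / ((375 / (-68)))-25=-49762 / 1717-68 * sqrt(79) / 375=-30.59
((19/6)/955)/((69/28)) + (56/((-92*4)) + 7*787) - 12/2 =2175661477/395370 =5502.85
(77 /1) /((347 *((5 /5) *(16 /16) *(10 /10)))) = 77 /347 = 0.22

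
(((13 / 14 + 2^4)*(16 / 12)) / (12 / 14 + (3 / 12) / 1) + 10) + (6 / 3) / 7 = 6656 / 217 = 30.67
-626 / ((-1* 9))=626 / 9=69.56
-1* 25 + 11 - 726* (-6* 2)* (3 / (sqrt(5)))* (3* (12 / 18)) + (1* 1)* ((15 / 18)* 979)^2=688946.78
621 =621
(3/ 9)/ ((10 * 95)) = 0.00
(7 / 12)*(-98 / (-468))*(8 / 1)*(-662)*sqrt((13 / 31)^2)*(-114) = 8628508 / 279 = 30926.55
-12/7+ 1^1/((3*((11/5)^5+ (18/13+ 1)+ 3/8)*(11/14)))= -6956036884/4076267349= -1.71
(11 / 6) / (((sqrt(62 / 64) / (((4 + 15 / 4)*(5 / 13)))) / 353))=19415*sqrt(62) / 78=1959.92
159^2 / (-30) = -8427 / 10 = -842.70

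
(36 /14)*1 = 18 /7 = 2.57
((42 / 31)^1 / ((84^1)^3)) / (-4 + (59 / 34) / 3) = -17 / 25446288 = -0.00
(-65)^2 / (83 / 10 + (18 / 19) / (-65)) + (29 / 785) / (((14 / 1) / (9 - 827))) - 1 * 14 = 11105467687 / 22491035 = 493.77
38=38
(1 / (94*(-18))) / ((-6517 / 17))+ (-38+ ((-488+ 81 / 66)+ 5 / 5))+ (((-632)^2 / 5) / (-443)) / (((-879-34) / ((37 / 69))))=-268581117619064021 / 512885503177740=-523.67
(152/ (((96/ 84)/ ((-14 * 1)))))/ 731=-1862/ 731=-2.55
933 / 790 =1.18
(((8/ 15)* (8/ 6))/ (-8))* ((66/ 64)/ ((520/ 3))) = -11/ 20800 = -0.00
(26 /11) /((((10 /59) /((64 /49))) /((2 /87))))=98176 /234465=0.42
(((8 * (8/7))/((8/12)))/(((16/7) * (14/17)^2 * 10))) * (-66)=-28611/490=-58.39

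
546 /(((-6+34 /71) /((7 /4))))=-173.06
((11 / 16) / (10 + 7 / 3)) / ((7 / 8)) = 33 / 518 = 0.06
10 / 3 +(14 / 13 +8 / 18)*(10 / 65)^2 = 3.37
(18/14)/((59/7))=9/59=0.15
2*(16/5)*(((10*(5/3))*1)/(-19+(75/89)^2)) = -5.83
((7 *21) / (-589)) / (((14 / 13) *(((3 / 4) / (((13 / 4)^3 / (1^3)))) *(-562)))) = 199927 / 10592576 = 0.02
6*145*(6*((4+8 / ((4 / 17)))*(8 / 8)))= 198360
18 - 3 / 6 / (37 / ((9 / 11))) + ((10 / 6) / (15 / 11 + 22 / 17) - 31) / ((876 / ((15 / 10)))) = 3178360397 / 177196404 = 17.94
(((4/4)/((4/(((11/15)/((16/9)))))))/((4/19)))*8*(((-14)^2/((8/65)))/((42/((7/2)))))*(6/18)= 133133/768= 173.35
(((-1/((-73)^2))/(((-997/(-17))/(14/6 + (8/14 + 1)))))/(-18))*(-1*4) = -2788/1004159457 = -0.00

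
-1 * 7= -7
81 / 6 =27 / 2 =13.50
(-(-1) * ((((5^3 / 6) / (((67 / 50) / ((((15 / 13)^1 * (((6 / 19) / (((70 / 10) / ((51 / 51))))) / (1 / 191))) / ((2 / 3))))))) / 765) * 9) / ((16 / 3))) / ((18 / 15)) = 26859375 / 63018592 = 0.43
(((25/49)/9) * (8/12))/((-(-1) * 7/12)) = 200/3087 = 0.06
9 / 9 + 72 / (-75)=1 / 25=0.04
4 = 4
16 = 16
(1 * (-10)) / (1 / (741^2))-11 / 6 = -32944871 / 6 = -5490811.83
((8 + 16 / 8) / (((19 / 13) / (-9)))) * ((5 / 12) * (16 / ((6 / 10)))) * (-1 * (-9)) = -117000 / 19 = -6157.89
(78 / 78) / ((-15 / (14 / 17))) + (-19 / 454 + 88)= 10176559 / 115770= 87.90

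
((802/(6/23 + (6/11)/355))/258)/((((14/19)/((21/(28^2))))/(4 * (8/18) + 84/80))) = 1.22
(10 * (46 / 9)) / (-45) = -92 / 81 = -1.14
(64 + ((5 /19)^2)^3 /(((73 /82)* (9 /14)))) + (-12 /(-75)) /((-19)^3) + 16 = 61818718046048 /772728595425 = 80.00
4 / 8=0.50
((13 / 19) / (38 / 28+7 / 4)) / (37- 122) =-364 / 140505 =-0.00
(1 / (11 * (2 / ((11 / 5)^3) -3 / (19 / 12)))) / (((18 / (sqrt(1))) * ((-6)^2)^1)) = -2299 / 27971568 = -0.00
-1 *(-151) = 151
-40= -40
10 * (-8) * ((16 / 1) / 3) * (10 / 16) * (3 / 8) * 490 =-49000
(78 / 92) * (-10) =-195 / 23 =-8.48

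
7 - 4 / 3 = 17 / 3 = 5.67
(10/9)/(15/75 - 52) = -50/2331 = -0.02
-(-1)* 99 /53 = 99 /53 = 1.87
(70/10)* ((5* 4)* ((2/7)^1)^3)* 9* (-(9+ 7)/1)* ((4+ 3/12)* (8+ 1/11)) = -8714880/539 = -16168.61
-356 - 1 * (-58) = -298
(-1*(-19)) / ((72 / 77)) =1463 / 72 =20.32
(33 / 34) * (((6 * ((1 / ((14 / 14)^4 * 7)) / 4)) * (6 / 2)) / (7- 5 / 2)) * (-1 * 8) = -1.11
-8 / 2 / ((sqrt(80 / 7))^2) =-7 / 20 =-0.35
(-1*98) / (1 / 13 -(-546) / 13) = -1274 / 547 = -2.33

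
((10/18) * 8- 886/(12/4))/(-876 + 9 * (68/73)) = 13651/40716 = 0.34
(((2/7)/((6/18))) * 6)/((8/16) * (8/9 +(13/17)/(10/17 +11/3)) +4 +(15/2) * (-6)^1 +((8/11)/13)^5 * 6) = -1201204324446984/9451470474470789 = -0.13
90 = 90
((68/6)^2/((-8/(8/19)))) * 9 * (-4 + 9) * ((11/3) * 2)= -127160/57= -2230.88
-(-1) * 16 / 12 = 4 / 3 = 1.33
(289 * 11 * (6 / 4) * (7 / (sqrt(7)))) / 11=867 * sqrt(7) / 2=1146.93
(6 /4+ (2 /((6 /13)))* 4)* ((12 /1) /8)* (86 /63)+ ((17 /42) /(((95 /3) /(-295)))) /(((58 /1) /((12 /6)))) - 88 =-1720603 /34713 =-49.57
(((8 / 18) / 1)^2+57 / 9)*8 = 4232 / 81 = 52.25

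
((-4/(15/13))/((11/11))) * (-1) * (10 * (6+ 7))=1352/3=450.67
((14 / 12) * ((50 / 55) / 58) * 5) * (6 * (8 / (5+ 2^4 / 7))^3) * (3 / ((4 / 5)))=38416000 / 14105223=2.72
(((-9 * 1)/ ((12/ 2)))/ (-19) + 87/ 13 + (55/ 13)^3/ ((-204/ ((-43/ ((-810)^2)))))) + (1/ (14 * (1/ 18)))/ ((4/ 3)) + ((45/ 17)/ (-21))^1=1700594670907/ 223482671568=7.61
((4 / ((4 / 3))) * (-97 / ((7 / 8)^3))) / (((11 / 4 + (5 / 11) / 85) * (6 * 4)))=-4643584 / 706923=-6.57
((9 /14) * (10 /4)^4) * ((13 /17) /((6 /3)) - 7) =-1265625 /7616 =-166.18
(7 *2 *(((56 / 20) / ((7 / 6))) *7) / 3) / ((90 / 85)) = 3332 / 45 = 74.04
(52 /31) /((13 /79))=316 /31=10.19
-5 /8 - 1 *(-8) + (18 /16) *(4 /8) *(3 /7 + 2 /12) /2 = 7.54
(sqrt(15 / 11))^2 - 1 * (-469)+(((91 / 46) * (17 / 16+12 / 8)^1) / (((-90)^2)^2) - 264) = 109615939241041 / 531178560000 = 206.36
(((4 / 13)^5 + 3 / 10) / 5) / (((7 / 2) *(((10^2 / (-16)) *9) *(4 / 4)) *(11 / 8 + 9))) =-35971808 / 1213431935625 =-0.00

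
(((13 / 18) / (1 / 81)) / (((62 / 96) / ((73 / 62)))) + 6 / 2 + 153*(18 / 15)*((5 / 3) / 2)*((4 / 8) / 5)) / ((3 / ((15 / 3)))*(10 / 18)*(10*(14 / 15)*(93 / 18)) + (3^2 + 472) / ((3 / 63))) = 32421141 / 2625077210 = 0.01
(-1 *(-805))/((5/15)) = 2415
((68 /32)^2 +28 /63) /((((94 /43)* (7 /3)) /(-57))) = -2334169 /42112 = -55.43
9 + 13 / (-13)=8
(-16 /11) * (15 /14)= -120 /77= -1.56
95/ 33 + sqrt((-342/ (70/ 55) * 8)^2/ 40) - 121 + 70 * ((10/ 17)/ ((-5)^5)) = -8284174/ 70125 + 3762 * sqrt(10)/ 35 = 221.77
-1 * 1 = -1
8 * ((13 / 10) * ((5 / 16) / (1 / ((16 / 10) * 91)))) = 2366 / 5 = 473.20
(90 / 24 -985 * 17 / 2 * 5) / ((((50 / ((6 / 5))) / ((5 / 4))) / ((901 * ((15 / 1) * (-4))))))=271546083 / 4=67886520.75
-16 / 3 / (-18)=0.30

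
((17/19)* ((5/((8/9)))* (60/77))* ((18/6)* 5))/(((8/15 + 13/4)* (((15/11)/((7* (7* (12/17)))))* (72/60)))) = 1417500/4313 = 328.66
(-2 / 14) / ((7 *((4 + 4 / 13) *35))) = -13 / 96040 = -0.00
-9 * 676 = -6084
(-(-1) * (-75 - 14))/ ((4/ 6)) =-267/ 2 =-133.50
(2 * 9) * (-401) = -7218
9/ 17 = 0.53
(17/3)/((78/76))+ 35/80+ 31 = 69187/1872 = 36.96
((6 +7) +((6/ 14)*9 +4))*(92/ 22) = 6716/ 77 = 87.22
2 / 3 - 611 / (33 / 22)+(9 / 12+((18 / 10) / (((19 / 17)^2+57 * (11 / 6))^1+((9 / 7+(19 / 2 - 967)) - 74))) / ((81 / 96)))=-45548809459 / 112211580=-405.92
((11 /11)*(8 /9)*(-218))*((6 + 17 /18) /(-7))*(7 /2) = 54500 /81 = 672.84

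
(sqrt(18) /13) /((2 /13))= 3 * sqrt(2) /2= 2.12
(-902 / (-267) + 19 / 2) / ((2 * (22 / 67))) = 460759 / 23496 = 19.61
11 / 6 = 1.83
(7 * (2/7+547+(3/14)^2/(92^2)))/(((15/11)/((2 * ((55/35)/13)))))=36619293227/53915680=679.20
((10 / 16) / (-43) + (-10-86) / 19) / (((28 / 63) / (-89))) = 26528319 / 26144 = 1014.70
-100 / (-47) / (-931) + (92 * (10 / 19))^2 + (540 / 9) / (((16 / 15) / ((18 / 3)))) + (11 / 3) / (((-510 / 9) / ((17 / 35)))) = 55745573333 / 20784575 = 2682.06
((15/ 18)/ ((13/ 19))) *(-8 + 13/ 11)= -2375/ 286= -8.30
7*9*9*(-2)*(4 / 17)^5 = -1161216 / 1419857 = -0.82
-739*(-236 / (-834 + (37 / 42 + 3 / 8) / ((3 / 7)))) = -12557088 / 59837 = -209.85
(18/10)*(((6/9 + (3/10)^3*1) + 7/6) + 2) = 34743/5000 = 6.95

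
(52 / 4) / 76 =0.17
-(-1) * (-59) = -59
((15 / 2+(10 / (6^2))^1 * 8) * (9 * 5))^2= 191406.25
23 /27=0.85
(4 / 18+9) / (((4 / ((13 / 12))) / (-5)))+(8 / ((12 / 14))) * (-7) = -33619 / 432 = -77.82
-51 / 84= -17 / 28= -0.61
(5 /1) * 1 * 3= 15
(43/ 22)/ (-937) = -0.00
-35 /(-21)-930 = -2785 /3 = -928.33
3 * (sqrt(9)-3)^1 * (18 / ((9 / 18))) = 0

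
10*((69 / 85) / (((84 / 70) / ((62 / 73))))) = 7130 / 1241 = 5.75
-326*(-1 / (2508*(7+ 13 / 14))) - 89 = -6192992 / 69597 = -88.98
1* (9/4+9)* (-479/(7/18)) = -193995/14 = -13856.79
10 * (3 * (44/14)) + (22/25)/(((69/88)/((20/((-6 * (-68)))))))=11619476/123165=94.34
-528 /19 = -27.79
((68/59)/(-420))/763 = -17/4726785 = -0.00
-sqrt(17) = -4.12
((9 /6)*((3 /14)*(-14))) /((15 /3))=-9 /10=-0.90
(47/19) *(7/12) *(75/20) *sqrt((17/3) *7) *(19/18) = 1645 *sqrt(357)/864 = 35.97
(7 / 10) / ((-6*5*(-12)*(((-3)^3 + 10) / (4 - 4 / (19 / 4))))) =-7 / 19380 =-0.00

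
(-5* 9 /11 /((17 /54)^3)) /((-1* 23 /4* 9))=3149280 /1242989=2.53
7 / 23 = 0.30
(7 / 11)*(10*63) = 4410 / 11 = 400.91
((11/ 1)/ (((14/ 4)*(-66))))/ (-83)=0.00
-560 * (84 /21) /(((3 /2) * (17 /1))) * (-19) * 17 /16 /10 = 177.33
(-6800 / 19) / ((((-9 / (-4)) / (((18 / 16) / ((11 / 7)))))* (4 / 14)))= -398.56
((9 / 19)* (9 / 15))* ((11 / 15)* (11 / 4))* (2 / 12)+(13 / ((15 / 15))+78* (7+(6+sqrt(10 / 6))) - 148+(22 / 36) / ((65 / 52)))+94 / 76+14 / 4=26* sqrt(15)+30243787 / 34200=985.02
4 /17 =0.24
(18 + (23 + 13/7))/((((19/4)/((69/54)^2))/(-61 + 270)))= 581900/189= 3078.84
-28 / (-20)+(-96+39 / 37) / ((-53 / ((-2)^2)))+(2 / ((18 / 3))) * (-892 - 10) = -8592149 / 29415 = -292.10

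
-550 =-550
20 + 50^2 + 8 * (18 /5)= 12744 /5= 2548.80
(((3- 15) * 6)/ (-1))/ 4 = 18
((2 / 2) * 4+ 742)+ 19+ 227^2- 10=52284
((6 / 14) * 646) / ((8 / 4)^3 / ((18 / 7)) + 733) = 17442 / 46375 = 0.38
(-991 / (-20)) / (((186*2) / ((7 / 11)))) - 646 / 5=-10566791 / 81840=-129.12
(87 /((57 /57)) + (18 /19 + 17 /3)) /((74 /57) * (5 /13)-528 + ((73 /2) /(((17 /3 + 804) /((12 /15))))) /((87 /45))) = -1221587822 /6883215881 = -0.18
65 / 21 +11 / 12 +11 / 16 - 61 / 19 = 9505 / 6384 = 1.49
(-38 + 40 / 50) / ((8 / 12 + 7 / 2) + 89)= -1116 / 2795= -0.40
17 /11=1.55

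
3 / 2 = 1.50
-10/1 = -10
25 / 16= 1.56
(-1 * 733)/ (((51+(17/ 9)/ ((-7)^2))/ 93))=-30062529/ 22508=-1335.64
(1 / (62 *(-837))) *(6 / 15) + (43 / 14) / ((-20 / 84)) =-669433 / 51894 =-12.90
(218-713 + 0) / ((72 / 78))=-2145 / 4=-536.25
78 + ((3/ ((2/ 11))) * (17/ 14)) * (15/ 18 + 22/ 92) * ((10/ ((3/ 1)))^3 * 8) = 28015066/ 4347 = 6444.69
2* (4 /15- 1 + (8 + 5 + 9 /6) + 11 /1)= 743 /15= 49.53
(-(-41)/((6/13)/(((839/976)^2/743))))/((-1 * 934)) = -375189893/3966309276672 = -0.00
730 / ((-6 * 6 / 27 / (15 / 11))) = -16425 / 22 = -746.59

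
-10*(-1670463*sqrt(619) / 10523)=16704630*sqrt(619) / 10523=39495.05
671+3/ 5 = 3358/ 5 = 671.60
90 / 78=15 / 13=1.15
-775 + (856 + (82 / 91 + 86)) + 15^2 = 35754 / 91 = 392.90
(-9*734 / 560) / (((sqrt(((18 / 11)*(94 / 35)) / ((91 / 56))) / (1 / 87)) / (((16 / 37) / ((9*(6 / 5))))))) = -367*sqrt(470470) / 76251672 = -0.00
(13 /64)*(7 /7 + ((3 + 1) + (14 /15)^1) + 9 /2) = 4069 /1920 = 2.12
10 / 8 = 5 / 4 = 1.25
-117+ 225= 108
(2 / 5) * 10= 4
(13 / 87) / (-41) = -13 / 3567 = -0.00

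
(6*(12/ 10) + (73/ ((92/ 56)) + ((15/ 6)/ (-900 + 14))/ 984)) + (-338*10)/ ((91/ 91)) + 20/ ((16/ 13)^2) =-1329509424127/ 401039040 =-3315.16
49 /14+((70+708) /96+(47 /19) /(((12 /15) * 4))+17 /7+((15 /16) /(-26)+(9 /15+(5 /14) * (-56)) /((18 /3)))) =9574267 /829920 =11.54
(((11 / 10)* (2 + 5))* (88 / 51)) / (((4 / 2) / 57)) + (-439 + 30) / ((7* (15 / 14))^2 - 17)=4914142 / 13345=368.24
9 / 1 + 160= 169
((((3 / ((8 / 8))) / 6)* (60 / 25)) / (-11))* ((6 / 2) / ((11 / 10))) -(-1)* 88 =10612 / 121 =87.70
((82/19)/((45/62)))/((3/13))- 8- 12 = 14792/2565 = 5.77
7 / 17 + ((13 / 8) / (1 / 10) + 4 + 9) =2017 / 68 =29.66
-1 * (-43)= 43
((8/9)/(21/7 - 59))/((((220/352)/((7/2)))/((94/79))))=-376/3555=-0.11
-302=-302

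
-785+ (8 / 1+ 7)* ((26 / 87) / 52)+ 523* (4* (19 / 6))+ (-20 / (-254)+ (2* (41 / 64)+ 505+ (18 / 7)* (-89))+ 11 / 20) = 75707111659 / 12374880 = 6117.81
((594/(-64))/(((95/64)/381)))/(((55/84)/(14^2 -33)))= -281699208/475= -593050.96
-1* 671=-671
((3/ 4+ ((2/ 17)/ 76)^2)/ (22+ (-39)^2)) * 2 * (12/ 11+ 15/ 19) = 61502142/ 33644746223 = 0.00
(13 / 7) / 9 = 13 / 63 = 0.21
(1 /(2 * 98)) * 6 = 3 /98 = 0.03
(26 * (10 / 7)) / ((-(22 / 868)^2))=-57818.84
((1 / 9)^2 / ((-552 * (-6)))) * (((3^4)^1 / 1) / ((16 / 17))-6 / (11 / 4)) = 4921 / 15738624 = 0.00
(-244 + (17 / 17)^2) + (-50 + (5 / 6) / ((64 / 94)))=-56021 / 192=-291.78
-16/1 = -16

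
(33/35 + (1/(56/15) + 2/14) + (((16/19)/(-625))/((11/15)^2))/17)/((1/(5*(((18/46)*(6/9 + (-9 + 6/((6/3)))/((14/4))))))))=-222162663/80084620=-2.77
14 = 14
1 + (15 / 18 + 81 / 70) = 314 / 105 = 2.99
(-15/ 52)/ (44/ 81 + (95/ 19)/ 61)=-74115/ 160628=-0.46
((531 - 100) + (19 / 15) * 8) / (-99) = -6617 / 1485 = -4.46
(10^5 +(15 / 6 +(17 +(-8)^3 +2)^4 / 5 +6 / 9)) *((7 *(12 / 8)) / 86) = 2481079289507 / 1720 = 1442487959.02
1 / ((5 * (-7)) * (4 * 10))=-1 / 1400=-0.00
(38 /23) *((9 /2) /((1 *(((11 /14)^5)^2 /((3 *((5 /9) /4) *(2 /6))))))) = 6869798055680 /596560765823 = 11.52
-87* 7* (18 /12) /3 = -609 /2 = -304.50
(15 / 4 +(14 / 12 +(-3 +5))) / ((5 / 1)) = 1.38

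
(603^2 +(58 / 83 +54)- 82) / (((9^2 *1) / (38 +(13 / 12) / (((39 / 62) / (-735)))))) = -222316029127 / 40338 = -5511329.99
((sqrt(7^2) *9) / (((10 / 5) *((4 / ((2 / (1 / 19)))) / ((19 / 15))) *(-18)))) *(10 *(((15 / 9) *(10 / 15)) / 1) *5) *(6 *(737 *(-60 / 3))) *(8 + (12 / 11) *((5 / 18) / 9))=201985637000 / 243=831216613.17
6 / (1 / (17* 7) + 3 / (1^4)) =357 / 179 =1.99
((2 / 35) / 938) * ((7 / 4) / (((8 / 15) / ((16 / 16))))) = 3 / 15008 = 0.00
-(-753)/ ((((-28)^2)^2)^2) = 753/ 377801998336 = 0.00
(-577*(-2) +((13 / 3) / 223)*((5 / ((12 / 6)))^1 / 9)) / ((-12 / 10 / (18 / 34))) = -69482665 / 136476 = -509.12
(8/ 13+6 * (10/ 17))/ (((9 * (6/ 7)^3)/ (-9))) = -78547/ 11934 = -6.58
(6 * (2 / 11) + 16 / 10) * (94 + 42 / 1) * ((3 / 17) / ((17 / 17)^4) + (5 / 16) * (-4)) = -392.87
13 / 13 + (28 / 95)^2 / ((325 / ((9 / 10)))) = 14669153 / 14665625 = 1.00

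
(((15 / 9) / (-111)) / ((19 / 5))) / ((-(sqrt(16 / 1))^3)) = 25 / 404928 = 0.00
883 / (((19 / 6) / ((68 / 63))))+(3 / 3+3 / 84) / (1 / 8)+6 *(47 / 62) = 3881473 / 12369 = 313.81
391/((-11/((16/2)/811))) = -3128/8921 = -0.35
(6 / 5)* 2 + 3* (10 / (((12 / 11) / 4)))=562 / 5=112.40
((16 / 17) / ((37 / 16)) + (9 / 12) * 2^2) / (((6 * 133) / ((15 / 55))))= 2143 / 1840454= 0.00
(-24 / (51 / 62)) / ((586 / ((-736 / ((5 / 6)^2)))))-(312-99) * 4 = -99524292 / 124525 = -799.23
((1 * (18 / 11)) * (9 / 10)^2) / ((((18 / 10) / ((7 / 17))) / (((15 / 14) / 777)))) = 81 / 193732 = 0.00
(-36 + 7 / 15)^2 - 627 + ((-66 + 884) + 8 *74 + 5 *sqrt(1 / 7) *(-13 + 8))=2036.17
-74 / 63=-1.17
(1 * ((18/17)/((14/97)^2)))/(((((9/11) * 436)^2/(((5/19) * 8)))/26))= 74001785/3384730566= 0.02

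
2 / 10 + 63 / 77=56 / 55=1.02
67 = 67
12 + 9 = 21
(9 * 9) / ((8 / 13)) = 1053 / 8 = 131.62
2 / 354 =1 / 177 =0.01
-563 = -563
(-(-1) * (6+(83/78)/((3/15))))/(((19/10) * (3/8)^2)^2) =158.57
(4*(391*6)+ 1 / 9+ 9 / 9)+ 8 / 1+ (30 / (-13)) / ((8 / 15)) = 4393951 / 468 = 9388.78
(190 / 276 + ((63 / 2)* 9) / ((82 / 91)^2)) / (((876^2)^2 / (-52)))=-4220012459 / 136603939636873728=-0.00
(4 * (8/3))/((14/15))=11.43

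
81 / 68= 1.19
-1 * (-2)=2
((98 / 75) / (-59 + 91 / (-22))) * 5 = -2156 / 20835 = -0.10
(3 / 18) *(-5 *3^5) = -405 / 2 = -202.50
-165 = -165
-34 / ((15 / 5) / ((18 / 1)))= -204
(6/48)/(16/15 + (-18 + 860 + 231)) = 15/128888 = 0.00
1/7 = 0.14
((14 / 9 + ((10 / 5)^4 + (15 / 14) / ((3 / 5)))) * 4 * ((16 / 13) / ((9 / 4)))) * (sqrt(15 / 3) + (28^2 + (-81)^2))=311936 * sqrt(5) / 7371 + 176243840 / 567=310930.33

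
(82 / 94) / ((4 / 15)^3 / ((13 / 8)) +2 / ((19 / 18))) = 34178625 / 74693716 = 0.46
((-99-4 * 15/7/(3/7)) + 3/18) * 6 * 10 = -7130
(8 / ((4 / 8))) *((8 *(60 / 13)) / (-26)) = -3840 / 169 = -22.72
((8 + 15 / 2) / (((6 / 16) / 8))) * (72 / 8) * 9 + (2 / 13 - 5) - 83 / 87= 30286144 / 1131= 26778.20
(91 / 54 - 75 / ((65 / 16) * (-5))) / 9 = 3775 / 6318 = 0.60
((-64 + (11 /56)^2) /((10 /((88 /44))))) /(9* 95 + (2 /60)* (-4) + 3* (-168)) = -31671 /868672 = -0.04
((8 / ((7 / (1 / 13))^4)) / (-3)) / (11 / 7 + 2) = -8 / 734731725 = -0.00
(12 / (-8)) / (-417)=1 / 278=0.00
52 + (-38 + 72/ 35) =562/ 35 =16.06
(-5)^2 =25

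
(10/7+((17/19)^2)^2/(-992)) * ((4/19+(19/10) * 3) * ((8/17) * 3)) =4353420698337/365373168440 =11.91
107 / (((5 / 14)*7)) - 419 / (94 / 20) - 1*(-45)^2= -486767 / 235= -2071.35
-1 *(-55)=55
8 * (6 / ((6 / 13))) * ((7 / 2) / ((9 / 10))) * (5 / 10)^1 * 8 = 14560 / 9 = 1617.78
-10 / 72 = -5 / 36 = -0.14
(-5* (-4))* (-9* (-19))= 3420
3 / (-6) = -0.50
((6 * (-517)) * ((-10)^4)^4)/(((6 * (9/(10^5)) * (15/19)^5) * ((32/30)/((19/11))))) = -221115640700000000000000000/729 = -303313636076817558299039.80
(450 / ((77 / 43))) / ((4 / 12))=58050 / 77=753.90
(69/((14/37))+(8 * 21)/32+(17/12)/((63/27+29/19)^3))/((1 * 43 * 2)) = 55941289989/25640384000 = 2.18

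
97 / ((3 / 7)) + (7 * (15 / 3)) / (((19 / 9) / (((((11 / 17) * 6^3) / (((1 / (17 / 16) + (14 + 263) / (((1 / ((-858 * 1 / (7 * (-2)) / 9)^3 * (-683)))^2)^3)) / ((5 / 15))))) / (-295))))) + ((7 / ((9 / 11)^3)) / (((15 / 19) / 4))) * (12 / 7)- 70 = 13059626662800157420107039429208240834485814551573922822525552346975 / 48850017482425195720179257125711844067764494252191333734997763569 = 267.34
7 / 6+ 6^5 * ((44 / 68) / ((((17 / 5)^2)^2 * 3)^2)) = 852390135479 / 711527258982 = 1.20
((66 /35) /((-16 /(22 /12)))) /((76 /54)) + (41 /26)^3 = 176152261 /46752160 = 3.77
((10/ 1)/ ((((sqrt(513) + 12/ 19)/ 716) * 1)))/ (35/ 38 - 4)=20678080/ 7216911 - 98220880 * sqrt(57)/ 7216911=-99.89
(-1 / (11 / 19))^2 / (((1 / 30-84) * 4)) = -5415 / 609598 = -0.01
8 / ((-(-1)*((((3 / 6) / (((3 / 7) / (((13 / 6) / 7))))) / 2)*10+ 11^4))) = 288 / 527141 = 0.00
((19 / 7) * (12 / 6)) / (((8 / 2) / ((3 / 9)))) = 19 / 42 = 0.45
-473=-473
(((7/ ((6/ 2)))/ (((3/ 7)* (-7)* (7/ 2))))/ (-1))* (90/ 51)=20/ 51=0.39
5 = 5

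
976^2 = 952576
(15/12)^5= 3.05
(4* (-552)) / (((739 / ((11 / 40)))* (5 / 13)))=-39468 / 18475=-2.14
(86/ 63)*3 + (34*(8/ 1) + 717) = 20855/ 21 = 993.10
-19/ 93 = -0.20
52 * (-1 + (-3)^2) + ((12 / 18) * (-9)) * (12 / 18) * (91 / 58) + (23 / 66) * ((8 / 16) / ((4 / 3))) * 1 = 2091899 / 5104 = 409.85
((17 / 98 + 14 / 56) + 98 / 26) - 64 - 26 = -218637 / 2548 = -85.81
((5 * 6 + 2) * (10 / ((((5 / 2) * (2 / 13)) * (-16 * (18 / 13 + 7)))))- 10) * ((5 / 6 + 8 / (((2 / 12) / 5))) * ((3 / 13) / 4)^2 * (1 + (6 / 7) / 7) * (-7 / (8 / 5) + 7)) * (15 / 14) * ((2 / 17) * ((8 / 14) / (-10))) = 0.28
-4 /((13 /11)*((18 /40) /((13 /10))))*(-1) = 88 /9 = 9.78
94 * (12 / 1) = 1128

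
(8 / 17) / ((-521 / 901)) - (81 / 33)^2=-431113 / 63041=-6.84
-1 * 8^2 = -64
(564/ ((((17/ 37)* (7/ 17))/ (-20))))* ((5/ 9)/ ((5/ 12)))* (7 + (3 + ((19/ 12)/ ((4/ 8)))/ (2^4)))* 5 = -85124050/ 21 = -4053526.19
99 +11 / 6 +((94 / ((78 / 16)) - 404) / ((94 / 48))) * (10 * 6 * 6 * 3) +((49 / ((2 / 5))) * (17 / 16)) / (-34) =-24878455645 / 117312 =-212070.85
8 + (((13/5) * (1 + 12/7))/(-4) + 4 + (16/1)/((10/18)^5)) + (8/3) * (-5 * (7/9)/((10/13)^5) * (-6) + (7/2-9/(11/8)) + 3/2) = 4673177393/8662500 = 539.47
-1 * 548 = -548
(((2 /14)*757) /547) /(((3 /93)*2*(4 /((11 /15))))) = 258137 /459480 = 0.56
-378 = -378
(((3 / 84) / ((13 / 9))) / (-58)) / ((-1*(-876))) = -3 / 6164704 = -0.00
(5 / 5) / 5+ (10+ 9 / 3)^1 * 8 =521 / 5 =104.20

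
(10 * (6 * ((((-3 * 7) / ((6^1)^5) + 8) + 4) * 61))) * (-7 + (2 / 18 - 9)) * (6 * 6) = -1356295655 / 54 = -25116586.20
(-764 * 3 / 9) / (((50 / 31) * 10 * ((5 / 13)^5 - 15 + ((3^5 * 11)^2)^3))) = -2198425853 / 50785739632077986414339927625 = -0.00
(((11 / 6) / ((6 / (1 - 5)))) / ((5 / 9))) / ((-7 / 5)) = 11 / 7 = 1.57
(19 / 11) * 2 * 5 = 190 / 11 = 17.27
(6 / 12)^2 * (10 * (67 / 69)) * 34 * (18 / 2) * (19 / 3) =108205 / 23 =4704.57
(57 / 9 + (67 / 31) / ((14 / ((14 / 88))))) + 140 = 1197793 / 8184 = 146.36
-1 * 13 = -13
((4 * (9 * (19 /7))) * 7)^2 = 467856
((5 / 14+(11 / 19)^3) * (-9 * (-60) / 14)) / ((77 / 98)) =14290830 / 528143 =27.06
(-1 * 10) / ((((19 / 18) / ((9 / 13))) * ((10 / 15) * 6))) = -405 / 247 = -1.64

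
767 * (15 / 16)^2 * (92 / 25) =2480.77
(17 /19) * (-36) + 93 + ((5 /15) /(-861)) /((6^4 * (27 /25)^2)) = 2818635506285 /46367164368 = 60.79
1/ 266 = 0.00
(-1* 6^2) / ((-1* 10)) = 18 / 5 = 3.60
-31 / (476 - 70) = -31 / 406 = -0.08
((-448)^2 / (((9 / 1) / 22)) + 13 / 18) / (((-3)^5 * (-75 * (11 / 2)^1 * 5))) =981221 / 1002375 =0.98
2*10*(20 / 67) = 400 / 67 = 5.97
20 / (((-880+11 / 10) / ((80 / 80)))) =-200 / 8789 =-0.02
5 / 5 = 1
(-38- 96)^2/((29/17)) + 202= 311110/29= 10727.93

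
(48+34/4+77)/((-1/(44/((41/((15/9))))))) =-238.78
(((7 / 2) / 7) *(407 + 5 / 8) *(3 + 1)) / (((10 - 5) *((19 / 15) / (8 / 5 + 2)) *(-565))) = -88047 / 107350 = -0.82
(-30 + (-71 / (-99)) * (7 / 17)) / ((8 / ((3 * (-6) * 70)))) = 1749755 / 374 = 4678.49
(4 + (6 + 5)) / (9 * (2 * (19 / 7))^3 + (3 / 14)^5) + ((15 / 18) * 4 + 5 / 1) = 2153672195 / 258117969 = 8.34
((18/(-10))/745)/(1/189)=-0.46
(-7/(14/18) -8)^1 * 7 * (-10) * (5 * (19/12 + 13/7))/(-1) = -122825/6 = -20470.83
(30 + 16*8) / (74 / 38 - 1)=1501 / 9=166.78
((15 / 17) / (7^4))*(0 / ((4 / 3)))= 0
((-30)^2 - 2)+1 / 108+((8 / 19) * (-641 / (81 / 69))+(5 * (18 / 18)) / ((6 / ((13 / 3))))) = 1378349 / 2052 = 671.71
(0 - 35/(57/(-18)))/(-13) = -210/247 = -0.85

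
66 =66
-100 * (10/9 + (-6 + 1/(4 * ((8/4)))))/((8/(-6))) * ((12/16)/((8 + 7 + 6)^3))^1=-25/864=-0.03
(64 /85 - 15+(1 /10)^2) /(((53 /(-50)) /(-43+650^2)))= 10224726771 /1802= 5674099.21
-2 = -2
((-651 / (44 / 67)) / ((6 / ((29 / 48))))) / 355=-421631 / 1499520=-0.28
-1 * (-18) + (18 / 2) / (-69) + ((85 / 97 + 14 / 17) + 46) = 2486850 / 37927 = 65.57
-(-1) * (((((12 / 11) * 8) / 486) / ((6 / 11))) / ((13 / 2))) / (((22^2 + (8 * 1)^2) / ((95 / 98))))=190 / 21206367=0.00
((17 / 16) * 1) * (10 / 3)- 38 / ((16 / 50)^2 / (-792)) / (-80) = -704695 / 192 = -3670.29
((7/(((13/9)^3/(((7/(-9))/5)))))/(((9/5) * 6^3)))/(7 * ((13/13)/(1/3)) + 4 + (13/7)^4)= -117649/4670962608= -0.00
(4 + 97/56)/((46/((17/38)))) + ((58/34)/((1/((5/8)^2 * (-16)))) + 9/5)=-73270291/8320480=-8.81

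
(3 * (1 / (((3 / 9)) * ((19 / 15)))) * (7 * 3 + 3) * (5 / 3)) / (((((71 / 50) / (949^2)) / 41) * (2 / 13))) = 64802744955000 / 1349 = 48037616719.79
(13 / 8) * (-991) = -1610.38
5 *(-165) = -825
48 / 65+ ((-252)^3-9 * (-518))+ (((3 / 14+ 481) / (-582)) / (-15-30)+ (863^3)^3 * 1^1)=1265622094398077925826357784462177 / 4766580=265519952334394455946686700.00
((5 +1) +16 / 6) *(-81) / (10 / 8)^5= -718848 / 3125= -230.03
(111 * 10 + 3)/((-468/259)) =-96089/156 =-615.96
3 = 3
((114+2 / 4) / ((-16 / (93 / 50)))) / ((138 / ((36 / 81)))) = -7099 / 165600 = -0.04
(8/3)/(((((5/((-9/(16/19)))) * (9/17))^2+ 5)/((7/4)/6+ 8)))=20761471/4752405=4.37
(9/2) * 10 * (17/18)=85/2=42.50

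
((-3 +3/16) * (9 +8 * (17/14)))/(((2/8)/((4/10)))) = -1179/14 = -84.21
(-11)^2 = 121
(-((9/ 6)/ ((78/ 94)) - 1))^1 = -21/ 26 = -0.81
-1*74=-74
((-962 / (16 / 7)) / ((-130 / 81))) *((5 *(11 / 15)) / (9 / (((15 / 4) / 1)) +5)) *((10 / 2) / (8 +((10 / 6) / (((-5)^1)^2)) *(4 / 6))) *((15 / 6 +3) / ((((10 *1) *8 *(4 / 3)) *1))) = 3087315 / 741376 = 4.16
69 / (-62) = -69 / 62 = -1.11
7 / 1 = 7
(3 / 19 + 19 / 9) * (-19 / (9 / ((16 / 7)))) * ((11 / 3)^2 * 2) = -1502336 / 5103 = -294.40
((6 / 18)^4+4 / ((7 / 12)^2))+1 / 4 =12.02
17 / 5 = 3.40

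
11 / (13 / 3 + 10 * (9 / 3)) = 0.32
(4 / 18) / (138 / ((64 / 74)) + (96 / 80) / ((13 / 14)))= 2080 / 1505601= 0.00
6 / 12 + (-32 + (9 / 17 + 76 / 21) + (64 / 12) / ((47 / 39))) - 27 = -1675417 / 33558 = -49.93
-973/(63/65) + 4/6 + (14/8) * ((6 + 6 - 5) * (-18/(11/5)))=-218483/198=-1103.45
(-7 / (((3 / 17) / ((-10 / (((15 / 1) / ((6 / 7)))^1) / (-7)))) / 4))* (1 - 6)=1360 / 21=64.76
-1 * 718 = -718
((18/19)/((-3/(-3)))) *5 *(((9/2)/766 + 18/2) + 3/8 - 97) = -12080925/29108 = -415.04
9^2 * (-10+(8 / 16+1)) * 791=-1089207 / 2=-544603.50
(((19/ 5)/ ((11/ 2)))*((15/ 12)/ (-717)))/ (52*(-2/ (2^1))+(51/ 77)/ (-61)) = 8113/ 350319030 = 0.00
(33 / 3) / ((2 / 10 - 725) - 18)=-55 / 3714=-0.01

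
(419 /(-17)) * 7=-2933 /17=-172.53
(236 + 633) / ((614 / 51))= 44319 / 614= 72.18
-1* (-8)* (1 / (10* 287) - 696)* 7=-7990076 / 205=-38975.98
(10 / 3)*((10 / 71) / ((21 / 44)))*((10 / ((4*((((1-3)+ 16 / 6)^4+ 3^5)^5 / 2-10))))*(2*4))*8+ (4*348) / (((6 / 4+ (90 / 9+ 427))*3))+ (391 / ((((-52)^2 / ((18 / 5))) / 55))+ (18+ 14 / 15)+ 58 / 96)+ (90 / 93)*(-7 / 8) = 26216776949074655033271580662423877 / 541895155552565158316112830719120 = 48.38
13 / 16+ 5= 93 / 16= 5.81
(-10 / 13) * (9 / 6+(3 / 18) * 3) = -20 / 13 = -1.54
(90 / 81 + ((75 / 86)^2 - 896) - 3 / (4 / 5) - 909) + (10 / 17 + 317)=-1489.29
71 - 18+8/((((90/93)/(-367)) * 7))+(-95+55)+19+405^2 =17180477/105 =163623.59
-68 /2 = -34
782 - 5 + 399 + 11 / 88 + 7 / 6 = 28255 / 24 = 1177.29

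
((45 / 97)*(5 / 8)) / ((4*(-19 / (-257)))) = 57825 / 58976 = 0.98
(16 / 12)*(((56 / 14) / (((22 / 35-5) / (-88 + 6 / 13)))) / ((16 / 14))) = 557620 / 5967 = 93.45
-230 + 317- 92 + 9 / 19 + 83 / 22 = -0.75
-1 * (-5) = 5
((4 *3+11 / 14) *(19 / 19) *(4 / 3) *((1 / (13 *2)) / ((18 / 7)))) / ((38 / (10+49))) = 10561 / 26676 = 0.40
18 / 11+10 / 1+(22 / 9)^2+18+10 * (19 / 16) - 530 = -3439355 / 7128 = -482.51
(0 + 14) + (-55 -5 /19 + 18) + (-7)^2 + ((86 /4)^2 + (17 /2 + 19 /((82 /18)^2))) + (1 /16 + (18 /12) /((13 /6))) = 3309413547 /6643312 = 498.16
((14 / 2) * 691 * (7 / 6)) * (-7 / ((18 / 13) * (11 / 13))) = -40055197 / 1188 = -33716.50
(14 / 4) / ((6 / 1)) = 7 / 12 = 0.58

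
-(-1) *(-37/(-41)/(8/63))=2331/328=7.11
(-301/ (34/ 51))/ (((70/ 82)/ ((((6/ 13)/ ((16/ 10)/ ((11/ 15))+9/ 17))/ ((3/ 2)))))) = -659362/ 10985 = -60.02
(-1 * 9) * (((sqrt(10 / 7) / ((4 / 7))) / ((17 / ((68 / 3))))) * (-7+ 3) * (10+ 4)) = 168 * sqrt(70) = 1405.59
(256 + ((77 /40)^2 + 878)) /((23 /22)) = 20023619 /18400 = 1088.24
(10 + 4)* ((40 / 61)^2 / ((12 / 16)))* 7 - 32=24.19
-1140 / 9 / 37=-380 / 111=-3.42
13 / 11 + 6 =79 / 11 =7.18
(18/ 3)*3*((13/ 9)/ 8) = 13/ 4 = 3.25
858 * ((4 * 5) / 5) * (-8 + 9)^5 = 3432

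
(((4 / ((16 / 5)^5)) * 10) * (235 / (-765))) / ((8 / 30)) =-3671875 / 26738688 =-0.14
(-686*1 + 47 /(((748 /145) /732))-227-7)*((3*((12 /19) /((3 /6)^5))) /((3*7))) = 412840320 /24871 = 16599.27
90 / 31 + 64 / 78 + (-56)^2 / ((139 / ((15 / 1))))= 57497138 / 168051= 342.14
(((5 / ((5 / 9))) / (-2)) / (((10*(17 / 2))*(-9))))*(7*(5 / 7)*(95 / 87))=95 / 2958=0.03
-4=-4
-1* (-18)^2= -324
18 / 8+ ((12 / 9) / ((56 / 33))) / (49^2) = 151285 / 67228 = 2.25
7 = 7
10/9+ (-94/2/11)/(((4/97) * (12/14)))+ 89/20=-456673/3960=-115.32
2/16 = 1/8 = 0.12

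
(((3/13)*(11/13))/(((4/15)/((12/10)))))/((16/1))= 297/5408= 0.05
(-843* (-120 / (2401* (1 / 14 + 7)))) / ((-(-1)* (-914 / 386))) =-2.52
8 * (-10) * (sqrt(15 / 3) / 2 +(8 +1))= -809.44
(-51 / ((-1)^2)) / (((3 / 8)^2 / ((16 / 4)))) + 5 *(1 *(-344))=-9512 / 3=-3170.67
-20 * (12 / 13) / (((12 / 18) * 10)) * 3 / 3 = -2.77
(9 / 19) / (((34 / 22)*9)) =11 / 323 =0.03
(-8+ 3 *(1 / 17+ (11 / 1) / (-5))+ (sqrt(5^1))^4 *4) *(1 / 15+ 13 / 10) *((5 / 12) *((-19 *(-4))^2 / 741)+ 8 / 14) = 27437528 / 61425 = 446.68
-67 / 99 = -0.68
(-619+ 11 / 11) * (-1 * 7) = 4326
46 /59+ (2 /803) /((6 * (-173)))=19170763 /24588663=0.78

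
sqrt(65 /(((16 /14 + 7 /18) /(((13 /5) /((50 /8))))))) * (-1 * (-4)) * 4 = 1248 * sqrt(2702) /965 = 67.22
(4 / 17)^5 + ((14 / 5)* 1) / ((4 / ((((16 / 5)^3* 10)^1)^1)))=40710267904 / 177482125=229.38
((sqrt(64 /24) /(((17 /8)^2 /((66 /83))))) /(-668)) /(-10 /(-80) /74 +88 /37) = -416768 * sqrt(6) /5644213061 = -0.00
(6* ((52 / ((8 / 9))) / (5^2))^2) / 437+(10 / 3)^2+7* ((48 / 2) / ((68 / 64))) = 14149788251 / 83576250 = 169.30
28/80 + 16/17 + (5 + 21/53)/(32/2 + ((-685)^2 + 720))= 10934679827/8468697220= 1.29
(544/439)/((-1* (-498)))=272/109311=0.00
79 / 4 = 19.75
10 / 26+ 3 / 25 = 164 / 325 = 0.50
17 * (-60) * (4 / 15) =-272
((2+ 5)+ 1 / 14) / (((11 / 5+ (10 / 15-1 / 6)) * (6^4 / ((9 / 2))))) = 55 / 6048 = 0.01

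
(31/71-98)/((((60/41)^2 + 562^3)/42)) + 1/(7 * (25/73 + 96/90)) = 11596321151611953/114411316915984564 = 0.10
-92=-92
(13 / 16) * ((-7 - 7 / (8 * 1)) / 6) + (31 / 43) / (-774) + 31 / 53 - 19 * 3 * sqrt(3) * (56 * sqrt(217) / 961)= -3192 * sqrt(651) / 961 - 108925957 / 225785088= -85.23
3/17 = 0.18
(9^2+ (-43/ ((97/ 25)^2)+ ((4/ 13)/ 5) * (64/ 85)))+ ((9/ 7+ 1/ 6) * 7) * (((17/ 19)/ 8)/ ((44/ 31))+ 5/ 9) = 1589050756961383/ 18774387403200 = 84.64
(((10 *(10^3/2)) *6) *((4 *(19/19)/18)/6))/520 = 250/117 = 2.14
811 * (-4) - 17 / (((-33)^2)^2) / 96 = -369324261521 / 113848416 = -3244.00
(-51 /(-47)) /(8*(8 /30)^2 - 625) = -11475 /6603359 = -0.00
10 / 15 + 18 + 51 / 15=331 / 15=22.07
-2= -2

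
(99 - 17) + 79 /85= 7049 /85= 82.93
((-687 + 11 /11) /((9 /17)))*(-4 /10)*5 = 23324 /9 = 2591.56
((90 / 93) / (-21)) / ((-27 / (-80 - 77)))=-1570 / 5859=-0.27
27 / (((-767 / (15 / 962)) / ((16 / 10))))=-324 / 368927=-0.00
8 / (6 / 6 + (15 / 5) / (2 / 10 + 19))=256 / 37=6.92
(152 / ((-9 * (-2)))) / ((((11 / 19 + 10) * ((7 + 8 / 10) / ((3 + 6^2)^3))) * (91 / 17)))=1595620 / 1407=1134.06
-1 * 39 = -39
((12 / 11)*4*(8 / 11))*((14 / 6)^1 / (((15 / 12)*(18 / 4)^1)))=7168 / 5445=1.32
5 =5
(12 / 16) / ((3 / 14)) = 7 / 2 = 3.50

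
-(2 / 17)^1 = -2 / 17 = -0.12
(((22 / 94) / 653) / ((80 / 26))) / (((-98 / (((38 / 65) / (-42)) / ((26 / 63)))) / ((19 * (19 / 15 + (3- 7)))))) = -162811 / 78200668000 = -0.00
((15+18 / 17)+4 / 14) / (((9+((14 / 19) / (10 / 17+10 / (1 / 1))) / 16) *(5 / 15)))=159645600 / 29316721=5.45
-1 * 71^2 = -5041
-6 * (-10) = 60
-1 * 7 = -7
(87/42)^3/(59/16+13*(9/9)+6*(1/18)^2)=1317006/2475431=0.53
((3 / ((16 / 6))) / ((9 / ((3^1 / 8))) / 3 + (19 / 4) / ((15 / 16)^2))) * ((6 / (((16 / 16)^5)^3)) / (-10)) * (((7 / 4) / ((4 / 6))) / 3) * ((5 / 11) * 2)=-42525 / 1061632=-0.04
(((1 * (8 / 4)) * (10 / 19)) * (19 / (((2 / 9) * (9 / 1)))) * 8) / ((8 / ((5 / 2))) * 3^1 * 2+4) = 3.45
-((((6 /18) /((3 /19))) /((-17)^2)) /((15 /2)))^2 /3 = -1444 /4566510675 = -0.00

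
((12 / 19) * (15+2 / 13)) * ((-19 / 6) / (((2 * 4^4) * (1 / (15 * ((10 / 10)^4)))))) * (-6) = 8865 / 1664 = 5.33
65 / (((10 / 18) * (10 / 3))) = 351 / 10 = 35.10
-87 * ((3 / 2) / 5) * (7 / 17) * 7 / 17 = -12789 / 2890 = -4.43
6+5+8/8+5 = 17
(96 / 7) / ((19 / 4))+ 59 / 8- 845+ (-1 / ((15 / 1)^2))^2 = -44963149561 / 53865000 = -834.74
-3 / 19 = -0.16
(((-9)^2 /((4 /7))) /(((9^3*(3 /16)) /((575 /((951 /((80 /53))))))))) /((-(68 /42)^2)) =-15778000 /43699401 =-0.36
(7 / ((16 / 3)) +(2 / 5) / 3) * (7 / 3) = 2429 / 720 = 3.37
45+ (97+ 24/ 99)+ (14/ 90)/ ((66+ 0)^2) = 27882367/ 196020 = 142.24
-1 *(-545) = 545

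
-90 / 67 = -1.34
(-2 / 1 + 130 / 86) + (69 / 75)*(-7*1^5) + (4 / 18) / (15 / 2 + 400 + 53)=-61732172 / 8910675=-6.93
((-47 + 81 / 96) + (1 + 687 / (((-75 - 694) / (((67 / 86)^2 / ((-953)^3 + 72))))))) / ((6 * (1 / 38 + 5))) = -33788068407582405439 / 22565580853397419680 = -1.50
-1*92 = -92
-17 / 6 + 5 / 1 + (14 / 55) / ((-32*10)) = 57179 / 26400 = 2.17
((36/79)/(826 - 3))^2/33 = 432/46499313179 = 0.00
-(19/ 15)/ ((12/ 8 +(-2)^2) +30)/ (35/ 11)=-418/ 37275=-0.01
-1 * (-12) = 12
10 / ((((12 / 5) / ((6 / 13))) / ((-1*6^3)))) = -5400 / 13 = -415.38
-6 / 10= -3 / 5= -0.60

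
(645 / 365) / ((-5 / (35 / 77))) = -129 / 803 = -0.16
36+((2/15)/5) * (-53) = 2594/75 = 34.59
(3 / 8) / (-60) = -1 / 160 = -0.01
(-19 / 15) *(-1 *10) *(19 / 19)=38 / 3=12.67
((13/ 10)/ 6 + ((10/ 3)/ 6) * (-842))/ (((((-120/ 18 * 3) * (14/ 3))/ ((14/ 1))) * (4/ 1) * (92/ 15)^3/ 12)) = 11361735/ 12459008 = 0.91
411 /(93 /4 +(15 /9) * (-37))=-4932 /461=-10.70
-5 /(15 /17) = -17 /3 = -5.67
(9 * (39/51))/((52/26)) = 117/34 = 3.44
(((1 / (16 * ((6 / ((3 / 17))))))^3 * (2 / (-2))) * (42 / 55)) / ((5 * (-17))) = 21 / 376312217600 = 0.00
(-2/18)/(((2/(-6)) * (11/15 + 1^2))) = 5/26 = 0.19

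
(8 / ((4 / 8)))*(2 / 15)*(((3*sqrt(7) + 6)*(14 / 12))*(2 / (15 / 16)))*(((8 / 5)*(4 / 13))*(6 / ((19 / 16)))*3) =7340032 / 30875 + 3670016*sqrt(7) / 30875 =552.23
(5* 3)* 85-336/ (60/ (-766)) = 5564.60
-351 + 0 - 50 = -401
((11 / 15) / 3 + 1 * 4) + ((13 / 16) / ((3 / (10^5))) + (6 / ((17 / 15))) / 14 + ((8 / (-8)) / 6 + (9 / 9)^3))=27088.79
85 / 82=1.04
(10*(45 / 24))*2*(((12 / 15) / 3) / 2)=5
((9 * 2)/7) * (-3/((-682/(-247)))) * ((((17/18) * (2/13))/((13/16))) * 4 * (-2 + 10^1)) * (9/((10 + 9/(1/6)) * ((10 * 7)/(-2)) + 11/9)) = 40186368/625243619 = 0.06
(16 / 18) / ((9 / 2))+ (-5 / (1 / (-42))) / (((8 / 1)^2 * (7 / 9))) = 11447 / 2592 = 4.42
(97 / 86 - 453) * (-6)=116583 / 43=2711.23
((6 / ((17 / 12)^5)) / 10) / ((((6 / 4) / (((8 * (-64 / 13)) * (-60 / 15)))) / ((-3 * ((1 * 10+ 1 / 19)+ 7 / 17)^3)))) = -1816453050059980800 / 47846720287819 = -37964.00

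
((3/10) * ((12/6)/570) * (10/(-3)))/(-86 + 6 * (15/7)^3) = 343/2635680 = 0.00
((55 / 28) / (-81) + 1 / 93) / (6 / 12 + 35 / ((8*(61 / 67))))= -115778 / 45506853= -0.00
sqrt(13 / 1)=sqrt(13)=3.61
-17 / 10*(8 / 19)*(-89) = 6052 / 95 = 63.71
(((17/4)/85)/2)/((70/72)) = 9/350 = 0.03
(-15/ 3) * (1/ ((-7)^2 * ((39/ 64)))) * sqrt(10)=-320 * sqrt(10)/ 1911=-0.53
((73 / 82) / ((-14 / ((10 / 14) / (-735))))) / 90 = 73 / 106316280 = 0.00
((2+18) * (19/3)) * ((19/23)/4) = 1805/69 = 26.16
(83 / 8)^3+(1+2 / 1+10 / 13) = 7458319 / 6656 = 1120.54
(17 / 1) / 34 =1 / 2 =0.50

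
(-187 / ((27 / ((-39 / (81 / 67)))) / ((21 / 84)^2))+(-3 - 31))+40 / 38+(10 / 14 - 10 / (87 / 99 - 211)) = -98002027429 / 5378398704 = -18.22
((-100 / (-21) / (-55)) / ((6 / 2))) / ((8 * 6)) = -5 / 8316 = -0.00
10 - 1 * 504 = -494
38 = 38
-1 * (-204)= 204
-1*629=-629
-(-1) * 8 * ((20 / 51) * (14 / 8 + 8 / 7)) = 1080 / 119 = 9.08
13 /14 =0.93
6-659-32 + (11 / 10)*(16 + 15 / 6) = -13293 / 20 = -664.65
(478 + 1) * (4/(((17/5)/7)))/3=67060/51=1314.90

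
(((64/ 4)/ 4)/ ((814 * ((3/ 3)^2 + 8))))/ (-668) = -1/ 1223442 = -0.00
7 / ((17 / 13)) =91 / 17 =5.35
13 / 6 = 2.17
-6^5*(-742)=5769792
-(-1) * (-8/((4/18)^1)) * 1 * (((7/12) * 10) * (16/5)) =-672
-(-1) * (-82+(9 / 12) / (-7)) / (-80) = 2299 / 2240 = 1.03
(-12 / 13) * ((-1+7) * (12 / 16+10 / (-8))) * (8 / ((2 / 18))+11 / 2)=2790 / 13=214.62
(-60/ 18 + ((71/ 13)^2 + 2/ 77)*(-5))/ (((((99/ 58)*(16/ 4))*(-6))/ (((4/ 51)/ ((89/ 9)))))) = 0.03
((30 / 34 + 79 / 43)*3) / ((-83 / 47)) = -280308 / 60673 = -4.62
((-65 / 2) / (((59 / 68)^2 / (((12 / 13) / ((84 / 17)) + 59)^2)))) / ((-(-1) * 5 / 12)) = -804825585024 / 2217397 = -362959.63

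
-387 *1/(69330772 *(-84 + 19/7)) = 387/5635601324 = 0.00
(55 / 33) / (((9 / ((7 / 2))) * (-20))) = -7 / 216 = -0.03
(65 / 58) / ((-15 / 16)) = -1.20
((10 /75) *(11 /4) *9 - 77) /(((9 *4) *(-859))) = 0.00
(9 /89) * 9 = 81 /89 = 0.91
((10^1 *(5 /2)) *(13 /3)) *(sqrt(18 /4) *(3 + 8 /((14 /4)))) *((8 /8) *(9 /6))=36075 *sqrt(2) /28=1822.06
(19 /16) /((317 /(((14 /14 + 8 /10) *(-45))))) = -1539 /5072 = -0.30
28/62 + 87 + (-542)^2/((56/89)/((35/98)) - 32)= -1003998791/104284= -9627.54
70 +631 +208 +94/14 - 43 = 6109/7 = 872.71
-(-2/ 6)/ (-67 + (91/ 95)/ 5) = -475/ 95202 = -0.00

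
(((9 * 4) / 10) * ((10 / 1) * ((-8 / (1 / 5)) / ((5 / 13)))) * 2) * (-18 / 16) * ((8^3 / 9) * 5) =2396160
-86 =-86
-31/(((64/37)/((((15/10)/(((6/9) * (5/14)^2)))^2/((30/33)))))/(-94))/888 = 1038982329/1600000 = 649.36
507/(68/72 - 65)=-9126/1153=-7.92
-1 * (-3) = 3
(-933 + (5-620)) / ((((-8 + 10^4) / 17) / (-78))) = 256581 / 1249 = 205.43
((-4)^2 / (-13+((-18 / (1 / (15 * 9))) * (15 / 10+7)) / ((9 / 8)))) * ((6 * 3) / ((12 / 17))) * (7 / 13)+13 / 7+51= 88354138 / 1671943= 52.85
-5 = -5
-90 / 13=-6.92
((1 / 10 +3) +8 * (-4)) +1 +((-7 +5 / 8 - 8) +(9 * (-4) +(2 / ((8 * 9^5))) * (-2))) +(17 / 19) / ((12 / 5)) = -77.90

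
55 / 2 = 27.50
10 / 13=0.77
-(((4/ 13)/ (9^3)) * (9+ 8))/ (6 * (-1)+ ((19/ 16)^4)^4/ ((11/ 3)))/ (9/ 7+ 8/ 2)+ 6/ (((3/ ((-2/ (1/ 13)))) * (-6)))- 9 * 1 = -5866433085915033483248129/ 17640693751446504683570691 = -0.33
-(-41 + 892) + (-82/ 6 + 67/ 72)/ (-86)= -5268475/ 6192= -850.85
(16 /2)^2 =64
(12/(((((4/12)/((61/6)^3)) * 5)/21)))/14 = 226981/20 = 11349.05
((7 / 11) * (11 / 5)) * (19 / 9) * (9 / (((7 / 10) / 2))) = 76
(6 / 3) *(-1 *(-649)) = 1298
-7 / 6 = -1.17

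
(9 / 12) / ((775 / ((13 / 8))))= 39 / 24800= 0.00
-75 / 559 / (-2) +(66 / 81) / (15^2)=480221 / 6791850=0.07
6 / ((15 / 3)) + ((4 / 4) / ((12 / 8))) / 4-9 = -229 / 30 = -7.63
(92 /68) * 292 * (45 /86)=151110 /731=206.72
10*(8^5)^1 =327680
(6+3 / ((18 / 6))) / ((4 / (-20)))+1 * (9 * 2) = -17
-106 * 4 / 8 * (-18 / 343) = 954 / 343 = 2.78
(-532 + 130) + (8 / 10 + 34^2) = 3774 / 5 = 754.80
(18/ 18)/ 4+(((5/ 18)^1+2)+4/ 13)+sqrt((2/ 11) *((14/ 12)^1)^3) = 7 *sqrt(231)/ 198+1327/ 468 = 3.37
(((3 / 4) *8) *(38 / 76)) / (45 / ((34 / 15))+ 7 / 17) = 102 / 689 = 0.15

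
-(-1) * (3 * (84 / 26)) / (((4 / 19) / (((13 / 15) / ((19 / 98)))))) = 1029 / 5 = 205.80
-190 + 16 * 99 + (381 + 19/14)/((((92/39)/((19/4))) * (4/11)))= 72359855/20608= 3511.25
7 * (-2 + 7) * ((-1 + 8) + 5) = 420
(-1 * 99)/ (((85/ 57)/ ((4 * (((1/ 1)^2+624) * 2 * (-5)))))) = 28215000/ 17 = 1659705.88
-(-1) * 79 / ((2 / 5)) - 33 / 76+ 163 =27365 / 76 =360.07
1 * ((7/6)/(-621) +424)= 1579817/3726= 424.00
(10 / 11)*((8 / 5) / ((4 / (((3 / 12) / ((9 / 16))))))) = 16 / 99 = 0.16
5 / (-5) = -1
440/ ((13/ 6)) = 2640/ 13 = 203.08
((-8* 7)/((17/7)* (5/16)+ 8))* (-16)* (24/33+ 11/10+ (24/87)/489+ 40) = 3273866638336/765135855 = 4278.80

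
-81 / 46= -1.76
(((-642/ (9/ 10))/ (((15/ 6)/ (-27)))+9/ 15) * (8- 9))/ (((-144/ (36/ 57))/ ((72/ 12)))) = 38523/ 190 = 202.75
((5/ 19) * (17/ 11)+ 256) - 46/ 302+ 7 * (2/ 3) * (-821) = -338477750/ 94677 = -3575.08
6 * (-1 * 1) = -6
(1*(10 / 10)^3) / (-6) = -1 / 6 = -0.17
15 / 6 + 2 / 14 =37 / 14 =2.64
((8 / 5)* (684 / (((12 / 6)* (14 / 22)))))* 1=30096 / 35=859.89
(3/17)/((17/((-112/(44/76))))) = -6384/3179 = -2.01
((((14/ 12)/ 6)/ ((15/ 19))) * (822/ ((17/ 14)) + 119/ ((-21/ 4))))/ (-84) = -79249/ 41310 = -1.92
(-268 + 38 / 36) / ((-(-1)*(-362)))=4805 / 6516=0.74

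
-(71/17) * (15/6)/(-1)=355/34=10.44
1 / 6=0.17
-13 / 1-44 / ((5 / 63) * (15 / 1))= -1249 / 25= -49.96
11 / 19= 0.58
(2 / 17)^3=8 / 4913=0.00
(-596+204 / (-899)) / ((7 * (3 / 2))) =-1072016 / 18879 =-56.78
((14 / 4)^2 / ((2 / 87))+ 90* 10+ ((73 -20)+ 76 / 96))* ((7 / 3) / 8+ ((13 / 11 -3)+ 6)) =1316815 / 198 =6650.58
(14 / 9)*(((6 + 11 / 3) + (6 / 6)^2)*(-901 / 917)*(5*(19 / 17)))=-322240 / 3537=-91.11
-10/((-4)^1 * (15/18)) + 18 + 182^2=33145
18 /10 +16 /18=121 /45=2.69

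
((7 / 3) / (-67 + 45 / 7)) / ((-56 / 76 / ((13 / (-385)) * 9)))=-741 / 46640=-0.02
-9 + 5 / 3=-22 / 3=-7.33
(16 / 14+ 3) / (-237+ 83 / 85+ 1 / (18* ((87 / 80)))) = -1930095 / 109936022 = -0.02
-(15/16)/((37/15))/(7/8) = -225/518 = -0.43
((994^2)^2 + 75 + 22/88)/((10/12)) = 2342916329691/2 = 1171458164845.50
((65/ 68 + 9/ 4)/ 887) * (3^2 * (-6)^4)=635688/ 15079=42.16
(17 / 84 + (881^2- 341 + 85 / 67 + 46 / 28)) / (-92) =-4366332485 / 517776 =-8432.86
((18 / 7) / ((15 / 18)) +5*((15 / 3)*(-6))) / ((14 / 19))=-48849 / 245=-199.38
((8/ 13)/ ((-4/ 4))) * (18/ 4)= -36/ 13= -2.77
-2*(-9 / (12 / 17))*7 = 357 / 2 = 178.50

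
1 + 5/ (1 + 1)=7/ 2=3.50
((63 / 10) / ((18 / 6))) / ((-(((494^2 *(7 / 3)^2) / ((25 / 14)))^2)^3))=-77847802734375 / 6289267067045767425559185145199330280663043014656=-0.00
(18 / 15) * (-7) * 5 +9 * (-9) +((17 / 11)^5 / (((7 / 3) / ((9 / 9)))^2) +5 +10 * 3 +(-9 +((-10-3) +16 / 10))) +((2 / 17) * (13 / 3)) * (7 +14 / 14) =-206671084583 / 2012332245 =-102.70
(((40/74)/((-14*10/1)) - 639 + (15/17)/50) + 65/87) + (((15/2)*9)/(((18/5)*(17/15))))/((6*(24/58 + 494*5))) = -700613125611733/1097730246480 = -638.24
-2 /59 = -0.03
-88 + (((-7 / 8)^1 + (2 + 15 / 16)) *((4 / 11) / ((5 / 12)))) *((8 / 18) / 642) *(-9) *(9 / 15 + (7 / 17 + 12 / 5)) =-800708 / 9095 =-88.04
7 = 7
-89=-89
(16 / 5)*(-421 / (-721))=6736 / 3605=1.87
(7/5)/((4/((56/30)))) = 49/75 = 0.65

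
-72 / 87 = -24 / 29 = -0.83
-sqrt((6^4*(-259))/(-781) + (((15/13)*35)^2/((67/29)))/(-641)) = -3*sqrt(9056312582064807521)/436040891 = -20.70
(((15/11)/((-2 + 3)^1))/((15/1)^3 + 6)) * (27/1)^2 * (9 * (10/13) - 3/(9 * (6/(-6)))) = 343845/161161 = 2.13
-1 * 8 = -8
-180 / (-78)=2.31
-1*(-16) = 16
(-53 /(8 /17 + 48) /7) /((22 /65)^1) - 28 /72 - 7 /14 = -1542253 /1142064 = -1.35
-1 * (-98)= 98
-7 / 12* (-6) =7 / 2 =3.50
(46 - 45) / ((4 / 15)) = 15 / 4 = 3.75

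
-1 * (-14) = 14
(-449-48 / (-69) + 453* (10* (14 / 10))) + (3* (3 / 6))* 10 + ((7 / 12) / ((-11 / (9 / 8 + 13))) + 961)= 166832975 / 24288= 6868.95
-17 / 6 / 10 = -17 / 60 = -0.28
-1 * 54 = -54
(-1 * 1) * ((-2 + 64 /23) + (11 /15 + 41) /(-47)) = 1708 /16215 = 0.11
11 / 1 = 11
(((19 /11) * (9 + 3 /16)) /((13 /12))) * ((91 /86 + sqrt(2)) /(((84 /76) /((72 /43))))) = 477603 /20339 + 136458 * sqrt(2) /6149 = 54.87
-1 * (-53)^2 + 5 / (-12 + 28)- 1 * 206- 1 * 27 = -48667 / 16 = -3041.69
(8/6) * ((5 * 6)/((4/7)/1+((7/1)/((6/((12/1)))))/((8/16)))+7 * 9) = 427/5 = 85.40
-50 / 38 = -25 / 19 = -1.32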